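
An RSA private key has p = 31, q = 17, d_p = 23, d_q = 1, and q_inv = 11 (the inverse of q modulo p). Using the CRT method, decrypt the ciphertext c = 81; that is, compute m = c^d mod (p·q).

m₁ = c^(d_p) mod p: c ≡ 19 (mod 31), and 19^23 mod 31 = 9.
m₂ = c^(d_q) mod q: c ≡ 13 (mod 17), and 13^1 mod 17 = 13.
h = q_inv·(m₁ − m₂) mod p = 11·(9 − 13) mod 31 = 18.
m = m₂ + h·q = 13 + 18·17 = 319.

319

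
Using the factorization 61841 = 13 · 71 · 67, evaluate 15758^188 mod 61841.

Mod 13: 15758 ≡ 2; by Fermat, exponent reduces to 188 mod 12 = 8; 2^8 ≡ 9 (mod 13).
Mod 71: 15758 ≡ 67; by Fermat, exponent reduces to 188 mod 70 = 48; 67^48 ≡ 19 (mod 71).
Mod 67: 15758 ≡ 13; by Fermat, exponent reduces to 188 mod 66 = 56; 13^56 ≡ 55 (mod 67).
Combine by CRT: x ≡ 9 (mod 13), x ≡ 19 (mod 71), x ≡ 55 (mod 67) ⇒ x ≡ 57742 (mod 61841).

57742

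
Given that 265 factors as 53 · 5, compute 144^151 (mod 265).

59

Mod 53: 144 ≡ 38; by Fermat, exponent reduces to 151 mod 52 = 47; 38^47 ≡ 6 (mod 53).
Mod 5: 144 ≡ 4; by Fermat, exponent reduces to 151 mod 4 = 3; 4^3 ≡ 4 (mod 5).
Combine by CRT: x ≡ 6 (mod 53), x ≡ 4 (mod 5) ⇒ x ≡ 59 (mod 265).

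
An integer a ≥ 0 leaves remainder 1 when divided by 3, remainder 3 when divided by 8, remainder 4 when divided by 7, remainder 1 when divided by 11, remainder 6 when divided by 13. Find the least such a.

3763

The moduli are pairwise coprime; N = 3·8·7·11·13 = 24024.
N/3 = 8008; 8008 ≡ 1 (mod 3), inverse 1.
N/8 = 3003; 3003 ≡ 3 (mod 8); 3·3 ≡ 1, so inverse 3.
N/7 = 3432; 3432 ≡ 2 (mod 7); 2·4 ≡ 1, so inverse 4.
N/11 = 2184; 2184 ≡ 6 (mod 11); 6·2 ≡ 1, so inverse 2.
N/13 = 1848; 1848 ≡ 2 (mod 13); 2·7 ≡ 1, so inverse 7.
a ≡ 1·8008·1 + 3·3003·3 + 4·3432·4 + 1·2184·2 + 6·1848·7 = 171931.
171931 mod 24024 = 3763.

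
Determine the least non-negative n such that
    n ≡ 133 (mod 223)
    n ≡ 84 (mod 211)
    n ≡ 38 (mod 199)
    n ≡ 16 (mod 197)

248231245

From n ≡ 133 (mod 223) write n = 133 + 223t. Substituting into n ≡ 84 (mod 211) gives 223t ≡ 162 (mod 211), and since 12⁻¹ ≡ 88 (mod 211), t ≡ 119. Hence n ≡ 133 + 223·119 = 26670 (mod 47053).
From n ≡ 26670 (mod 47053) write n = 26670 + 47053t. Substituting into n ≡ 38 (mod 199) gives 47053t ≡ 34 (mod 199), and since 89⁻¹ ≡ 161 (mod 199), t ≡ 101. Hence n ≡ 26670 + 47053·101 = 4779023 (mod 9363547).
From n ≡ 4779023 (mod 9363547) write n = 4779023 + 9363547t. Substituting into n ≡ 16 (mod 197) gives 9363547t ≡ 16 (mod 197), and since 137⁻¹ ≡ 174 (mod 197), t ≡ 26. Hence n ≡ 4779023 + 9363547·26 = 248231245 (mod 1844618759).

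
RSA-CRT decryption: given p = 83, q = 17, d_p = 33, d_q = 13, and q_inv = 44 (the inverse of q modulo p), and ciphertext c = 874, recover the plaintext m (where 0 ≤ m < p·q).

m₁ = c^(d_p) mod p: c ≡ 44 (mod 83), and 44^33 mod 83 = 31.
m₂ = c^(d_q) mod q: c ≡ 7 (mod 17), and 7^13 mod 17 = 6.
h = q_inv·(m₁ − m₂) mod p = 44·(31 − 6) mod 83 = 21.
m = m₂ + h·q = 6 + 21·17 = 363.

363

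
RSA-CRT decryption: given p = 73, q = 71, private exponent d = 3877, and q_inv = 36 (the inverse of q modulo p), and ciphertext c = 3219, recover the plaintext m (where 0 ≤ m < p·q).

d_p = d mod (p−1) = 3877 mod 72 = 61; d_q = d mod (q−1) = 27.
m₁ = c^(d_p) mod p: c ≡ 7 (mod 73), and 7^61 mod 73 = 66.
m₂ = c^(d_q) mod q: c ≡ 24 (mod 71), and 24^27 mod 71 = 29.
h = q_inv·(m₁ − m₂) mod p = 36·(66 − 29) mod 73 = 18.
m = m₂ + h·q = 29 + 18·71 = 1307.

1307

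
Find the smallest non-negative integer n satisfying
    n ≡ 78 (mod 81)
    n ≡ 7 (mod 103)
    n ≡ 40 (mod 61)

236598

The moduli are pairwise coprime; M = 81·103·61 = 508923.
M/81 = 6283; 6283 ≡ 46 (mod 81); 46·37 ≡ 1, so inverse 37.
M/103 = 4941; 4941 ≡ 100 (mod 103); 100·34 ≡ 1, so inverse 34.
M/61 = 8343; 8343 ≡ 47 (mod 61); 47·13 ≡ 1, so inverse 13.
n ≡ 78·6283·37 + 7·4941·34 + 40·8343·13 = 23647056.
23647056 mod 508923 = 236598.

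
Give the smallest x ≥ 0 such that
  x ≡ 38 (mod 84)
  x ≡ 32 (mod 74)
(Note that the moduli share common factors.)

2474

gcd(84, 74) = 2 and 2 | (32 − 38), so the pair is consistent; merging gives x ≡ 2474 (mod 3108), where 3108 = lcm(84, 74).
The solution is unique modulo lcm(84, 74) = 3108.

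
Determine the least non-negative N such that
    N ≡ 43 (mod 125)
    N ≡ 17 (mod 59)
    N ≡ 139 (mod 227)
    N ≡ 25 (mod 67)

2747293

The moduli are pairwise coprime; M = 125·59·227·67 = 112166375.
M/125 = 897331; 897331 ≡ 81 (mod 125); 81·71 ≡ 1, so inverse 71.
M/59 = 1901125; 1901125 ≡ 27 (mod 59); 27·35 ≡ 1, so inverse 35.
M/227 = 494125; 494125 ≡ 173 (mod 227); 173·21 ≡ 1, so inverse 21.
M/67 = 1674125; 1674125 ≡ 63 (mod 67); 63·50 ≡ 1, so inverse 50.
N ≡ 43·897331·71 + 17·1901125·35 + 139·494125·21 + 25·1674125·50 = 7405728043.
7405728043 mod 112166375 = 2747293.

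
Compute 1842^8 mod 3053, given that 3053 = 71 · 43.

Mod 71: 1842 ≡ 67; 67^8 ≡ 3 (mod 71).
Mod 43: 1842 ≡ 36; 36^8 ≡ 6 (mod 43).
Combine by CRT: x ≡ 3 (mod 71), x ≡ 6 (mod 43) ⇒ x ≡ 1210 (mod 3053).

1210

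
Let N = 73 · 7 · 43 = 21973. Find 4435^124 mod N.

10455

Mod 73: 4435 ≡ 55; by Fermat, exponent reduces to 124 mod 72 = 52; 55^52 ≡ 16 (mod 73).
Mod 7: 4435 ≡ 4; by Fermat, exponent reduces to 124 mod 6 = 4; 4^4 ≡ 4 (mod 7).
Mod 43: 4435 ≡ 6; by Fermat, exponent reduces to 124 mod 42 = 40; 6^40 ≡ 6 (mod 43).
Combine by CRT: x ≡ 16 (mod 73), x ≡ 4 (mod 7), x ≡ 6 (mod 43) ⇒ x ≡ 10455 (mod 21973).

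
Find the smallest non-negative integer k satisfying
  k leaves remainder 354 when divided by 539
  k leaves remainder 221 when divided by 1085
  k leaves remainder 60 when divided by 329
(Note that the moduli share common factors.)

1524646

Combine the congruences pairwise.
gcd(539, 1085) = 7 and 7 | (221 − 354), so the pair is consistent; merging gives k ≡ 20836 (mod 83545), where 83545 = lcm(539, 1085).
gcd(83545, 329) = 7 and 7 | (60 − 20836), so the pair is consistent; merging gives k ≡ 1524646 (mod 3926615), where 3926615 = lcm(83545, 329).
The solution is unique modulo lcm(539, 1085, 329) = 3926615.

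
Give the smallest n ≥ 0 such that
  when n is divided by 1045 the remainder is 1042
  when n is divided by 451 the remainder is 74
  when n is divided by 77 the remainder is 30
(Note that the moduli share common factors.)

181827

gcd(1045, 451) = 11 and 11 | (74 − 1042), so the pair is consistent; merging gives n ≡ 10447 (mod 42845), where 42845 = lcm(1045, 451).
gcd(42845, 77) = 11 and 11 | (30 − 10447), so the pair is consistent; merging gives n ≡ 181827 (mod 299915), where 299915 = lcm(42845, 77).
The solution is unique modulo lcm(1045, 451, 77) = 299915.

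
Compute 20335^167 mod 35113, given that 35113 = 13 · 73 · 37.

34693

Mod 13: 20335 ≡ 3; by Fermat, exponent reduces to 167 mod 12 = 11; 3^11 ≡ 9 (mod 13).
Mod 73: 20335 ≡ 41; by Fermat, exponent reduces to 167 mod 72 = 23; 41^23 ≡ 18 (mod 73).
Mod 37: 20335 ≡ 22; by Fermat, exponent reduces to 167 mod 36 = 23; 22^23 ≡ 24 (mod 37).
Combine by CRT: x ≡ 9 (mod 13), x ≡ 18 (mod 73), x ≡ 24 (mod 37) ⇒ x ≡ 34693 (mod 35113).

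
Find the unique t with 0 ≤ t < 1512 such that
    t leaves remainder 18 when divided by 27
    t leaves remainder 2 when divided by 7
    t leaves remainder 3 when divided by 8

1395

From t ≡ 18 (mod 27) write t = 18 + 27s. Substituting into t ≡ 2 (mod 7) gives 27s ≡ 5 (mod 7), and since 6⁻¹ ≡ 6 (mod 7), s ≡ 2. Hence t ≡ 18 + 27·2 = 72 (mod 189).
From t ≡ 72 (mod 189) write t = 72 + 189s. Substituting into t ≡ 3 (mod 8) gives 189s ≡ 3 (mod 8), and since 5⁻¹ ≡ 5 (mod 8), s ≡ 7. Hence t ≡ 72 + 189·7 = 1395 (mod 1512).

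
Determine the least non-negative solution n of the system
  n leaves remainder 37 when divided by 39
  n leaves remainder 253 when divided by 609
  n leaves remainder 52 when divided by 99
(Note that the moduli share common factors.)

Combine the congruences pairwise.
gcd(39, 609) = 3 and 3 | (253 − 37), so the pair is consistent; merging gives n ≡ 2689 (mod 7917), where 7917 = lcm(39, 609).
gcd(7917, 99) = 3 and 3 | (52 − 2689), so the pair is consistent; merging gives n ≡ 168946 (mod 261261), where 261261 = lcm(7917, 99).
The solution is unique modulo lcm(39, 609, 99) = 261261.

168946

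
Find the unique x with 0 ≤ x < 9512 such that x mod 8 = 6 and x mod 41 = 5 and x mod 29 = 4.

From x ≡ 6 (mod 8) write x = 6 + 8t. Substituting into x ≡ 5 (mod 41) gives 8t ≡ 40 (mod 41), and since 8⁻¹ ≡ 36 (mod 41), t ≡ 5. Hence x ≡ 6 + 8·5 = 46 (mod 328).
From x ≡ 46 (mod 328) write x = 46 + 328t. Substituting into x ≡ 4 (mod 29) gives 328t ≡ 16 (mod 29), and since 9⁻¹ ≡ 13 (mod 29), t ≡ 5. Hence x ≡ 46 + 328·5 = 1686 (mod 9512).

1686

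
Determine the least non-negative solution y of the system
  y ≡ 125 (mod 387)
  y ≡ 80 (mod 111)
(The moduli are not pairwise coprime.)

11735

Combine the congruences pairwise.
gcd(387, 111) = 3 and 3 | (80 − 125), so the pair is consistent; merging gives y ≡ 11735 (mod 14319), where 14319 = lcm(387, 111).
The solution is unique modulo lcm(387, 111) = 14319.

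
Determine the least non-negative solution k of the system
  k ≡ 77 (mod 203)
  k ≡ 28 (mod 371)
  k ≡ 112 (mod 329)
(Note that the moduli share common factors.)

Combine the congruences pairwise.
gcd(203, 371) = 7 and 7 | (28 − 77), so the pair is consistent; merging gives k ≡ 5964 (mod 10759), where 10759 = lcm(203, 371).
gcd(10759, 329) = 7 and 7 | (112 − 5964), so the pair is consistent; merging gives k ≡ 70518 (mod 505673), where 505673 = lcm(10759, 329).
The solution is unique modulo lcm(203, 371, 329) = 505673.

70518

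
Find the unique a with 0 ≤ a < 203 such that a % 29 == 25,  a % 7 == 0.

Combine the congruences pairwise.
From a ≡ 25 (mod 29) write a = 25 + 29t. Substituting into a ≡ 0 (mod 7) gives 29t ≡ 3 (mod 7), and since 1⁻¹ ≡ 1 (mod 7), t ≡ 3. Hence a ≡ 25 + 29·3 = 112 (mod 203).

112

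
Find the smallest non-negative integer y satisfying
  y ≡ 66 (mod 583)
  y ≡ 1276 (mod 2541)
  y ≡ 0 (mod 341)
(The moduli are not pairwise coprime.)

801691

gcd(583, 2541) = 11 and 11 | (1276 − 66), so the pair is consistent; merging gives y ≡ 128326 (mod 134673), where 134673 = lcm(583, 2541).
gcd(134673, 341) = 11 and 11 | (0 − 128326), so the pair is consistent; merging gives y ≡ 801691 (mod 4174863), where 4174863 = lcm(134673, 341).
The solution is unique modulo lcm(583, 2541, 341) = 4174863.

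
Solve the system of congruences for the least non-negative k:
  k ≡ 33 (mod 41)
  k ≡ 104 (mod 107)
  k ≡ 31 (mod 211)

Combine the congruences pairwise.
From k ≡ 33 (mod 41) write k = 33 + 41t. Substituting into k ≡ 104 (mod 107) gives 41t ≡ 71 (mod 107), and since 41⁻¹ ≡ 47 (mod 107), t ≡ 20. Hence k ≡ 33 + 41·20 = 853 (mod 4387).
From k ≡ 853 (mod 4387) write k = 853 + 4387t. Substituting into k ≡ 31 (mod 211) gives 4387t ≡ 22 (mod 211), and since 167⁻¹ ≡ 187 (mod 211), t ≡ 105. Hence k ≡ 853 + 4387·105 = 461488 (mod 925657).

461488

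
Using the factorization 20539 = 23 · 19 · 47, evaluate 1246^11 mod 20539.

11616

Mod 23: 1246 ≡ 4; 4^11 ≡ 1 (mod 23).
Mod 19: 1246 ≡ 11; 11^11 ≡ 7 (mod 19).
Mod 47: 1246 ≡ 24; 24^11 ≡ 7 (mod 47).
Combine by CRT: x ≡ 1 (mod 23), x ≡ 7 (mod 19), x ≡ 7 (mod 47) ⇒ x ≡ 11616 (mod 20539).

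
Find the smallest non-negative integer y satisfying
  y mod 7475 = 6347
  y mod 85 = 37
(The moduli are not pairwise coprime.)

36247

Combine the congruences pairwise.
gcd(7475, 85) = 5 and 5 | (37 − 6347), so the pair is consistent; merging gives y ≡ 36247 (mod 127075), where 127075 = lcm(7475, 85).
The solution is unique modulo lcm(7475, 85) = 127075.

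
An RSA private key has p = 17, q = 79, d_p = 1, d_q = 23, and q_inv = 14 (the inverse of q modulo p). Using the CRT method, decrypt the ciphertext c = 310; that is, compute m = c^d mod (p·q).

m₁ = c^(d_p) mod p: c ≡ 4 (mod 17), and 4^1 mod 17 = 4.
m₂ = c^(d_q) mod q: c ≡ 73 (mod 79), and 73^23 mod 79 = 44.
h = q_inv·(m₁ − m₂) mod p = 14·(4 − 44) mod 17 = 1.
m = m₂ + h·q = 44 + 1·79 = 123.

123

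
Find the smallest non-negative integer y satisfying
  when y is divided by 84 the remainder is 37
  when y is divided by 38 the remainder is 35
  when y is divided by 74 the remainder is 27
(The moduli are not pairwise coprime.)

12385

gcd(84, 38) = 2 and 2 | (35 − 37), so the pair is consistent; merging gives y ≡ 1213 (mod 1596), where 1596 = lcm(84, 38).
gcd(1596, 74) = 2 and 2 | (27 − 1213), so the pair is consistent; merging gives y ≡ 12385 (mod 59052), where 59052 = lcm(1596, 74).
The solution is unique modulo lcm(84, 38, 74) = 59052.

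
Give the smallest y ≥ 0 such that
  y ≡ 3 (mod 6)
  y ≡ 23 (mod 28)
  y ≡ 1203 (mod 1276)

Combine the congruences pairwise.
gcd(6, 28) = 2 and 2 | (23 − 3), so the pair is consistent; merging gives y ≡ 51 (mod 84), where 84 = lcm(6, 28).
gcd(84, 1276) = 4 and 4 | (1203 − 51), so the pair is consistent; merging gives y ≡ 16515 (mod 26796), where 26796 = lcm(84, 1276).
The solution is unique modulo lcm(6, 28, 1276) = 26796.

16515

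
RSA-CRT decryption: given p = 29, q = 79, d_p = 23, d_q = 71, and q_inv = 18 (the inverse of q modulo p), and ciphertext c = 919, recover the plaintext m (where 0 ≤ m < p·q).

313

m₁ = c^(d_p) mod p: c ≡ 20 (mod 29), and 20^23 mod 29 = 23.
m₂ = c^(d_q) mod q: c ≡ 50 (mod 79), and 50^71 mod 79 = 76.
h = q_inv·(m₁ − m₂) mod p = 18·(23 − 76) mod 29 = 3.
m = m₂ + h·q = 76 + 3·79 = 313.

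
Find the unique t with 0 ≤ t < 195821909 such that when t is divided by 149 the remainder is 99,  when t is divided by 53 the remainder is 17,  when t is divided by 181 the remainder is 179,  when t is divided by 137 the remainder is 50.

129895915

From t ≡ 99 (mod 149) write t = 99 + 149s. Substituting into t ≡ 17 (mod 53) gives 149s ≡ 24 (mod 53), and since 43⁻¹ ≡ 37 (mod 53), s ≡ 40. Hence t ≡ 99 + 149·40 = 6059 (mod 7897).
From t ≡ 6059 (mod 7897) write t = 6059 + 7897s. Substituting into t ≡ 179 (mod 181) gives 7897s ≡ 93 (mod 181), and since 114⁻¹ ≡ 27 (mod 181), s ≡ 158. Hence t ≡ 6059 + 7897·158 = 1253785 (mod 1429357).
From t ≡ 1253785 (mod 1429357) write t = 1253785 + 1429357s. Substituting into t ≡ 50 (mod 137) gives 1429357s ≡ 89 (mod 137), and since 36⁻¹ ≡ 118 (mod 137), s ≡ 90. Hence t ≡ 1253785 + 1429357·90 = 129895915 (mod 195821909).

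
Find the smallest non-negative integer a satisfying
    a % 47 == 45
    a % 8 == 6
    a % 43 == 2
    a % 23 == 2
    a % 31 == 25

7156406

From a ≡ 45 (mod 47) write a = 45 + 47t. Substituting into a ≡ 6 (mod 8) gives 47t ≡ 1 (mod 8), and since 7⁻¹ ≡ 7 (mod 8), t ≡ 7. Hence a ≡ 45 + 47·7 = 374 (mod 376).
From a ≡ 374 (mod 376) write a = 374 + 376t. Substituting into a ≡ 2 (mod 43) gives 376t ≡ 15 (mod 43), and since 32⁻¹ ≡ 39 (mod 43), t ≡ 26. Hence a ≡ 374 + 376·26 = 10150 (mod 16168).
From a ≡ 10150 (mod 16168) write a = 10150 + 16168t. Substituting into a ≡ 2 (mod 23) gives 16168t ≡ 18 (mod 23), and since 22⁻¹ ≡ 22 (mod 23), t ≡ 5. Hence a ≡ 10150 + 16168·5 = 90990 (mod 371864).
From a ≡ 90990 (mod 371864) write a = 90990 + 371864t. Substituting into a ≡ 25 (mod 31) gives 371864t ≡ 20 (mod 31), and since 19⁻¹ ≡ 18 (mod 31), t ≡ 19. Hence a ≡ 90990 + 371864·19 = 7156406 (mod 11527784).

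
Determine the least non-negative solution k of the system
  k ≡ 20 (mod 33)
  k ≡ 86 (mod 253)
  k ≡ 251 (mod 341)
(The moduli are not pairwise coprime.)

8435

Combine the congruences pairwise.
gcd(33, 253) = 11 and 11 | (86 − 20), so the pair is consistent; merging gives k ≡ 86 (mod 759), where 759 = lcm(33, 253).
gcd(759, 341) = 11 and 11 | (251 − 86), so the pair is consistent; merging gives k ≡ 8435 (mod 23529), where 23529 = lcm(759, 341).
The solution is unique modulo lcm(33, 253, 341) = 23529.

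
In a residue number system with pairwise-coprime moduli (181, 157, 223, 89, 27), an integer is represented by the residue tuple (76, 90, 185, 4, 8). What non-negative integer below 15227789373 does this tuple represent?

7514489834

The moduli are pairwise coprime; N = 181·157·223·89·27 = 15227789373.
N/181 = 84131433; 84131433 ≡ 99 (mod 181); 99·64 ≡ 1, so inverse 64.
N/157 = 96992289; 96992289 ≡ 44 (mod 157); 44·25 ≡ 1, so inverse 25.
N/223 = 68286051; 68286051 ≡ 106 (mod 223); 106·162 ≡ 1, so inverse 162.
N/89 = 171098757; 171098757 ≡ 84 (mod 89); 84·71 ≡ 1, so inverse 71.
N/27 = 563992199; 563992199 ≡ 26 (mod 27); 26·26 ≡ 1, so inverse 26.
x ≡ 76·84131433·64 + 90·96992289·25 + 185·68286051·162 + 4·171098757·71 + 8·563992199·26 = 2839883313212.
2839883313212 mod 15227789373 = 7514489834.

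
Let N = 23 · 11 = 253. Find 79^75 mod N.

Mod 23: 79 ≡ 10; by Fermat, exponent reduces to 75 mod 22 = 9; 10^9 ≡ 20 (mod 23).
Mod 11: 79 ≡ 2; by Fermat, exponent reduces to 75 mod 10 = 5; 2^5 ≡ 10 (mod 11).
Combine by CRT: x ≡ 20 (mod 23), x ≡ 10 (mod 11) ⇒ x ≡ 43 (mod 253).

43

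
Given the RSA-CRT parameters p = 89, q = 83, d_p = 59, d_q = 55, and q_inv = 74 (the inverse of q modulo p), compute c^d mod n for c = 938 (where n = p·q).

4844

m₁ = c^(d_p) mod p: c ≡ 48 (mod 89), and 48^59 mod 89 = 38.
m₂ = c^(d_q) mod q: c ≡ 25 (mod 83), and 25^55 mod 83 = 30.
h = q_inv·(m₁ − m₂) mod p = 74·(38 − 30) mod 89 = 58.
m = m₂ + h·q = 30 + 58·83 = 4844.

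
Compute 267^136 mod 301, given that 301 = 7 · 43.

57

Mod 7: 267 ≡ 1; by Fermat, exponent reduces to 136 mod 6 = 4; 1^4 ≡ 1 (mod 7).
Mod 43: 267 ≡ 9; by Fermat, exponent reduces to 136 mod 42 = 10; 9^10 ≡ 14 (mod 43).
Combine by CRT: x ≡ 1 (mod 7), x ≡ 14 (mod 43) ⇒ x ≡ 57 (mod 301).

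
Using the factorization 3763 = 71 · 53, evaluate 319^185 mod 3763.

2227

Mod 71: 319 ≡ 35; by Fermat, exponent reduces to 185 mod 70 = 45; 35^45 ≡ 26 (mod 71).
Mod 53: 319 ≡ 1; by Fermat, exponent reduces to 185 mod 52 = 29; 1^29 ≡ 1 (mod 53).
Combine by CRT: x ≡ 26 (mod 71), x ≡ 1 (mod 53) ⇒ x ≡ 2227 (mod 3763).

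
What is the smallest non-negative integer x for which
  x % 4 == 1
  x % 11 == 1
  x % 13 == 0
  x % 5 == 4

The moduli are pairwise coprime; N = 4·11·13·5 = 2860.
N/4 = 715; 715 ≡ 3 (mod 4); 3·3 ≡ 1, so inverse 3.
N/11 = 260; 260 ≡ 7 (mod 11); 7·8 ≡ 1, so inverse 8.
N/13 = 220; 220 ≡ 12 (mod 13); 12·12 ≡ 1, so inverse 12.
N/5 = 572; 572 ≡ 2 (mod 5); 2·3 ≡ 1, so inverse 3.
x ≡ 1·715·3 + 1·260·8 + 0·220·12 + 4·572·3 = 11089.
11089 mod 2860 = 2509.

2509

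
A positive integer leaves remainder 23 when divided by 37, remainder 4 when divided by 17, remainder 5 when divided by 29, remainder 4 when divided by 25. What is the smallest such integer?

109654

Combine the congruences pairwise.
From n ≡ 23 (mod 37) write n = 23 + 37t. Substituting into n ≡ 4 (mod 17) gives 37t ≡ 15 (mod 17), and since 3⁻¹ ≡ 6 (mod 17), t ≡ 5. Hence n ≡ 23 + 37·5 = 208 (mod 629).
From n ≡ 208 (mod 629) write n = 208 + 629t. Substituting into n ≡ 5 (mod 29) gives 629t ≡ 0 (mod 29), and since 20⁻¹ ≡ 16 (mod 29), t ≡ 0. Hence n ≡ 208 + 629·0 = 208 (mod 18241).
From n ≡ 208 (mod 18241) write n = 208 + 18241t. Substituting into n ≡ 4 (mod 25) gives 18241t ≡ 21 (mod 25), and since 16⁻¹ ≡ 11 (mod 25), t ≡ 6. Hence n ≡ 208 + 18241·6 = 109654 (mod 456025).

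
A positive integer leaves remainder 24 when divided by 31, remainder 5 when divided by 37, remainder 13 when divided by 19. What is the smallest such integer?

The moduli are pairwise coprime; N = 31·37·19 = 21793.
N/31 = 703; 703 ≡ 21 (mod 31); 21·3 ≡ 1, so inverse 3.
N/37 = 589; 589 ≡ 34 (mod 37); 34·12 ≡ 1, so inverse 12.
N/19 = 1147; 1147 ≡ 7 (mod 19); 7·11 ≡ 1, so inverse 11.
m ≡ 24·703·3 + 5·589·12 + 13·1147·11 = 249977.
249977 mod 21793 = 10254.

10254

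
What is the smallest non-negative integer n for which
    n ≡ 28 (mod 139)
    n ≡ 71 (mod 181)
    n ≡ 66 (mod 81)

1466895

The moduli are pairwise coprime; M = 139·181·81 = 2037879.
M/139 = 14661; 14661 ≡ 66 (mod 139); 66·99 ≡ 1, so inverse 99.
M/181 = 11259; 11259 ≡ 37 (mod 181); 37·137 ≡ 1, so inverse 137.
M/81 = 25159; 25159 ≡ 49 (mod 81); 49·43 ≡ 1, so inverse 43.
n ≡ 28·14661·99 + 71·11259·137 + 66·25159·43 = 221557827.
221557827 mod 2037879 = 1466895.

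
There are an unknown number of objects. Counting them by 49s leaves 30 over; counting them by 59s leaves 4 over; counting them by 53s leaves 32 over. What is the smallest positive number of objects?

The moduli are pairwise coprime; M = 49·59·53 = 153223.
M/49 = 3127; 3127 ≡ 40 (mod 49); 40·38 ≡ 1, so inverse 38.
M/59 = 2597; 2597 ≡ 1 (mod 59), inverse 1.
M/53 = 2891; 2891 ≡ 29 (mod 53); 29·11 ≡ 1, so inverse 11.
N ≡ 30·3127·38 + 4·2597·1 + 32·2891·11 = 4592800.
4592800 mod 153223 = 149333.

149333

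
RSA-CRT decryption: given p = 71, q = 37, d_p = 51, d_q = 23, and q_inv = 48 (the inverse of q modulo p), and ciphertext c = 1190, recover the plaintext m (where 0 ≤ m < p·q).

m₁ = c^(d_p) mod p: c ≡ 54 (mod 71), and 54^51 mod 71 = 54.
m₂ = c^(d_q) mod q: c ≡ 6 (mod 37), and 6^23 mod 37 = 31.
h = q_inv·(m₁ − m₂) mod p = 48·(54 − 31) mod 71 = 39.
m = m₂ + h·q = 31 + 39·37 = 1474.

1474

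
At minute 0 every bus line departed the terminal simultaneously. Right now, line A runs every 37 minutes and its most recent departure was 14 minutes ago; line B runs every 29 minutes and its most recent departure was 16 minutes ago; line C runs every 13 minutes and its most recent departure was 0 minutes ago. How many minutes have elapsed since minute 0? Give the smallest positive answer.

9412

From t ≡ 14 (mod 37) write t = 14 + 37s. Substituting into t ≡ 16 (mod 29) gives 37s ≡ 2 (mod 29), and since 8⁻¹ ≡ 11 (mod 29), s ≡ 22. Hence t ≡ 14 + 37·22 = 828 (mod 1073).
From t ≡ 828 (mod 1073) write t = 828 + 1073s. Substituting into t ≡ 0 (mod 13) gives 1073s ≡ 4 (mod 13), and since 7⁻¹ ≡ 2 (mod 13), s ≡ 8. Hence t ≡ 828 + 1073·8 = 9412 (mod 13949).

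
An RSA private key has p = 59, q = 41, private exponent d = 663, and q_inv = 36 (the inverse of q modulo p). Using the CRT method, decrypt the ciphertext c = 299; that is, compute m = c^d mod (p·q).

d_p = d mod (p−1) = 663 mod 58 = 25; d_q = d mod (q−1) = 23.
m₁ = c^(d_p) mod p: c ≡ 4 (mod 59), and 4^25 mod 59 = 3.
m₂ = c^(d_q) mod q: c ≡ 12 (mod 41), and 12^23 mod 41 = 35.
h = q_inv·(m₁ − m₂) mod p = 36·(3 − 35) mod 59 = 28.
m = m₂ + h·q = 35 + 28·41 = 1183.

1183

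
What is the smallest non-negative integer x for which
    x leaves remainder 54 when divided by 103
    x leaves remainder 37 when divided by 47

2011

From x ≡ 54 (mod 103) write x = 54 + 103t. Substituting into x ≡ 37 (mod 47) gives 103t ≡ 30 (mod 47), and since 9⁻¹ ≡ 21 (mod 47), t ≡ 19. Hence x ≡ 54 + 103·19 = 2011 (mod 4841).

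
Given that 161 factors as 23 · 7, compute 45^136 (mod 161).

Mod 23: 45 ≡ 22; by Fermat, exponent reduces to 136 mod 22 = 4; 22^4 ≡ 1 (mod 23).
Mod 7: 45 ≡ 3; by Fermat, exponent reduces to 136 mod 6 = 4; 3^4 ≡ 4 (mod 7).
Combine by CRT: x ≡ 1 (mod 23), x ≡ 4 (mod 7) ⇒ x ≡ 116 (mod 161).

116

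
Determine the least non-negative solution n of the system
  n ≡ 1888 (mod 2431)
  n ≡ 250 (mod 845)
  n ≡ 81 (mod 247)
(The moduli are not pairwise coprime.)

gcd(2431, 845) = 13 and 13 | (250 − 1888), so the pair is consistent; merging gives n ≡ 79680 (mod 158015), where 158015 = lcm(2431, 845).
gcd(158015, 247) = 13 and 13 | (81 − 79680), so the pair is consistent; merging gives n ≡ 237695 (mod 3002285), where 3002285 = lcm(158015, 247).
The solution is unique modulo lcm(2431, 845, 247) = 3002285.

237695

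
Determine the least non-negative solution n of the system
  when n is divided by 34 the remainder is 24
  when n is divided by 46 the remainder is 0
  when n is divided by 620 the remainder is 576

158056

gcd(34, 46) = 2 and 2 | (0 − 24), so the pair is consistent; merging gives n ≡ 92 (mod 782), where 782 = lcm(34, 46).
gcd(782, 620) = 2 and 2 | (576 − 92), so the pair is consistent; merging gives n ≡ 158056 (mod 242420), where 242420 = lcm(782, 620).
The solution is unique modulo lcm(34, 46, 620) = 242420.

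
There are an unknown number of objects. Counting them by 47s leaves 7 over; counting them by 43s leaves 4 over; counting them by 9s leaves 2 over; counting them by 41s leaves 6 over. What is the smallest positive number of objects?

From N ≡ 7 (mod 47) write N = 7 + 47t. Substituting into N ≡ 4 (mod 43) gives 47t ≡ 40 (mod 43), and since 4⁻¹ ≡ 11 (mod 43), t ≡ 10. Hence N ≡ 7 + 47·10 = 477 (mod 2021).
From N ≡ 477 (mod 2021) write N = 477 + 2021t. Substituting into N ≡ 2 (mod 9) gives 2021t ≡ 2 (mod 9), and since 5⁻¹ ≡ 2 (mod 9), t ≡ 4. Hence N ≡ 477 + 2021·4 = 8561 (mod 18189).
From N ≡ 8561 (mod 18189) write N = 8561 + 18189t. Substituting into N ≡ 6 (mod 41) gives 18189t ≡ 14 (mod 41), and since 26⁻¹ ≡ 30 (mod 41), t ≡ 10. Hence N ≡ 8561 + 18189·10 = 190451 (mod 745749).

190451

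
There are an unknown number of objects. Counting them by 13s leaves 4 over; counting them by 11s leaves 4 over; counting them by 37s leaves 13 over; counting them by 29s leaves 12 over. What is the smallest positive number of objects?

The moduli are pairwise coprime; M = 13·11·37·29 = 153439.
M/13 = 11803; 11803 ≡ 12 (mod 13); 12·12 ≡ 1, so inverse 12.
M/11 = 13949; 13949 ≡ 1 (mod 11), inverse 1.
M/37 = 4147; 4147 ≡ 3 (mod 37); 3·25 ≡ 1, so inverse 25.
M/29 = 5291; 5291 ≡ 13 (mod 29); 13·9 ≡ 1, so inverse 9.
N ≡ 4·11803·12 + 4·13949·1 + 13·4147·25 + 12·5291·9 = 2541543.
2541543 mod 153439 = 86519.

86519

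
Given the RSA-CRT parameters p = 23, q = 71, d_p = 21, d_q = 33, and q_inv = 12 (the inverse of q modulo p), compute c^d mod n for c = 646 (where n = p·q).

610

m₁ = c^(d_p) mod p: c ≡ 2 (mod 23), and 2^21 mod 23 = 12.
m₂ = c^(d_q) mod q: c ≡ 7 (mod 71), and 7^33 mod 71 = 42.
h = q_inv·(m₁ − m₂) mod p = 12·(12 − 42) mod 23 = 8.
m = m₂ + h·q = 42 + 8·71 = 610.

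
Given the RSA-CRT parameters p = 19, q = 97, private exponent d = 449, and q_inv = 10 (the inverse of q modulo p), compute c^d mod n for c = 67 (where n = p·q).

d_p = d mod (p−1) = 449 mod 18 = 17; d_q = d mod (q−1) = 65.
m₁ = c^(d_p) mod p: c ≡ 10 (mod 19), and 10^17 mod 19 = 2.
m₂ = c^(d_q) mod q: c ≡ 67 (mod 97), and 67^65 mod 97 = 67.
h = q_inv·(m₁ − m₂) mod p = 10·(2 − 67) mod 19 = 15.
m = m₂ + h·q = 67 + 15·97 = 1522.

1522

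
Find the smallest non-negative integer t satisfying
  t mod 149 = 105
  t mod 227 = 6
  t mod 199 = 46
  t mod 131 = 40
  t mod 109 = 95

6419032004

From t ≡ 105 (mod 149) write t = 105 + 149s. Substituting into t ≡ 6 (mod 227) gives 149s ≡ 128 (mod 227), and since 149⁻¹ ≡ 32 (mod 227), s ≡ 10. Hence t ≡ 105 + 149·10 = 1595 (mod 33823).
From t ≡ 1595 (mod 33823) write t = 1595 + 33823s. Substituting into t ≡ 46 (mod 199) gives 33823s ≡ 43 (mod 199), and since 192⁻¹ ≡ 142 (mod 199), s ≡ 136. Hence t ≡ 1595 + 33823·136 = 4601523 (mod 6730777).
From t ≡ 4601523 (mod 6730777) write t = 4601523 + 6730777s. Substituting into t ≡ 40 (mod 131) gives 6730777s ≡ 23 (mod 131), and since 128⁻¹ ≡ 87 (mod 131), s ≡ 36. Hence t ≡ 4601523 + 6730777·36 = 246909495 (mod 881731787).
From t ≡ 246909495 (mod 881731787) write t = 246909495 + 881731787s. Substituting into t ≡ 95 (mod 109) gives 881731787s ≡ 16 (mod 109), and since 49⁻¹ ≡ 89 (mod 109), s ≡ 7. Hence t ≡ 246909495 + 881731787·7 = 6419032004 (mod 96108764783).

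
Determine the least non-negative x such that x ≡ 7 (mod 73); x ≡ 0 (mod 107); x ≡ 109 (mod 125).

801109

From x ≡ 7 (mod 73) write x = 7 + 73t. Substituting into x ≡ 0 (mod 107) gives 73t ≡ 100 (mod 107), and since 73⁻¹ ≡ 22 (mod 107), t ≡ 60. Hence x ≡ 7 + 73·60 = 4387 (mod 7811).
From x ≡ 4387 (mod 7811) write x = 4387 + 7811t. Substituting into x ≡ 109 (mod 125) gives 7811t ≡ 97 (mod 125), and since 61⁻¹ ≡ 41 (mod 125), t ≡ 102. Hence x ≡ 4387 + 7811·102 = 801109 (mod 976375).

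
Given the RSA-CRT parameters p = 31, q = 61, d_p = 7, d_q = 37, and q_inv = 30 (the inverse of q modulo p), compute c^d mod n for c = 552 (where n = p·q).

m₁ = c^(d_p) mod p: c ≡ 25 (mod 31), and 25^7 mod 31 = 25.
m₂ = c^(d_q) mod q: c ≡ 3 (mod 61), and 3^37 mod 61 = 52.
h = q_inv·(m₁ − m₂) mod p = 30·(25 − 52) mod 31 = 27.
m = m₂ + h·q = 52 + 27·61 = 1699.

1699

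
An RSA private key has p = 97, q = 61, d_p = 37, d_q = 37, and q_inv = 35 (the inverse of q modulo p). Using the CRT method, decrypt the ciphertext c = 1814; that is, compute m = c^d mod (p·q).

3584

m₁ = c^(d_p) mod p: c ≡ 68 (mod 97), and 68^37 mod 97 = 92.
m₂ = c^(d_q) mod q: c ≡ 45 (mod 61), and 45^37 mod 61 = 46.
h = q_inv·(m₁ − m₂) mod p = 35·(92 − 46) mod 97 = 58.
m = m₂ + h·q = 46 + 58·61 = 3584.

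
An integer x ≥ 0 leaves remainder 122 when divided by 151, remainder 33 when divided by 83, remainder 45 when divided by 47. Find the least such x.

453877

The moduli are pairwise coprime; N = 151·83·47 = 589051.
N/151 = 3901; 3901 ≡ 126 (mod 151); 126·6 ≡ 1, so inverse 6.
N/83 = 7097; 7097 ≡ 42 (mod 83); 42·2 ≡ 1, so inverse 2.
N/47 = 12533; 12533 ≡ 31 (mod 47); 31·44 ≡ 1, so inverse 44.
x ≡ 122·3901·6 + 33·7097·2 + 45·12533·44 = 28139274.
28139274 mod 589051 = 453877.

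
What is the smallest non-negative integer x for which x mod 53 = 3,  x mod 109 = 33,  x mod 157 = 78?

The moduli are pairwise coprime; N = 53·109·157 = 906989.
N/53 = 17113; 17113 ≡ 47 (mod 53); 47·44 ≡ 1, so inverse 44.
N/109 = 8321; 8321 ≡ 37 (mod 109); 37·56 ≡ 1, so inverse 56.
N/157 = 5777; 5777 ≡ 125 (mod 157); 125·103 ≡ 1, so inverse 103.
x ≡ 3·17113·44 + 33·8321·56 + 78·5777·103 = 64048542.
64048542 mod 906989 = 559312.

559312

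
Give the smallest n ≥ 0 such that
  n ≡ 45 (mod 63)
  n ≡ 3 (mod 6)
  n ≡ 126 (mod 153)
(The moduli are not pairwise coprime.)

gcd(63, 6) = 3 and 3 | (3 − 45), so the pair is consistent; merging gives n ≡ 45 (mod 126), where 126 = lcm(63, 6).
gcd(126, 153) = 9 and 9 | (126 − 45), so the pair is consistent; merging gives n ≡ 1809 (mod 2142), where 2142 = lcm(126, 153).
The solution is unique modulo lcm(63, 6, 153) = 2142.

1809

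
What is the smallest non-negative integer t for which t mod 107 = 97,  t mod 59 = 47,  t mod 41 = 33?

Combine the congruences pairwise.
From t ≡ 97 (mod 107) write t = 97 + 107s. Substituting into t ≡ 47 (mod 59) gives 107s ≡ 9 (mod 59), and since 48⁻¹ ≡ 16 (mod 59), s ≡ 26. Hence t ≡ 97 + 107·26 = 2879 (mod 6313).
From t ≡ 2879 (mod 6313) write t = 2879 + 6313s. Substituting into t ≡ 33 (mod 41) gives 6313s ≡ 24 (mod 41), and since 40⁻¹ ≡ 40 (mod 41), s ≡ 17. Hence t ≡ 2879 + 6313·17 = 110200 (mod 258833).

110200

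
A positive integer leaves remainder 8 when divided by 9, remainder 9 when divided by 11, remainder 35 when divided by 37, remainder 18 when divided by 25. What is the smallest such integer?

The moduli are pairwise coprime; N = 9·11·37·25 = 91575.
N/9 = 10175; 10175 ≡ 5 (mod 9); 5·2 ≡ 1, so inverse 2.
N/11 = 8325; 8325 ≡ 9 (mod 11); 9·5 ≡ 1, so inverse 5.
N/37 = 2475; 2475 ≡ 33 (mod 37); 33·9 ≡ 1, so inverse 9.
N/25 = 3663; 3663 ≡ 13 (mod 25); 13·2 ≡ 1, so inverse 2.
m ≡ 8·10175·2 + 9·8325·5 + 35·2475·9 + 18·3663·2 = 1448918.
1448918 mod 91575 = 75293.

75293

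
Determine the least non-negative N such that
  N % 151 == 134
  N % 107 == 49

From N ≡ 134 (mod 151) write N = 134 + 151t. Substituting into N ≡ 49 (mod 107) gives 151t ≡ 22 (mod 107), and since 44⁻¹ ≡ 90 (mod 107), t ≡ 54. Hence N ≡ 134 + 151·54 = 8288 (mod 16157).

8288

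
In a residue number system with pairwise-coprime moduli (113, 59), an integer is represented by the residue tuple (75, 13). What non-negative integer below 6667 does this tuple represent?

4143

Combine the congruences pairwise.
From x ≡ 75 (mod 113) write x = 75 + 113t. Substituting into x ≡ 13 (mod 59) gives 113t ≡ 56 (mod 59), and since 54⁻¹ ≡ 47 (mod 59), t ≡ 36. Hence x ≡ 75 + 113·36 = 4143 (mod 6667).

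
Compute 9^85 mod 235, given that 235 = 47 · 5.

84

Mod 47: 9 ≡ 9; by Fermat, exponent reduces to 85 mod 46 = 39; 9^39 ≡ 37 (mod 47).
Mod 5: 9 ≡ 4; by Fermat, exponent reduces to 85 mod 4 = 1; 4^1 ≡ 4 (mod 5).
Combine by CRT: x ≡ 37 (mod 47), x ≡ 4 (mod 5) ⇒ x ≡ 84 (mod 235).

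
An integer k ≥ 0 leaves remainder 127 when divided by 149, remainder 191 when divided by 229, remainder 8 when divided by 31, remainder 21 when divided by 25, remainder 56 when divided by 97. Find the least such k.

The moduli are pairwise coprime; N = 149·229·31·25·97 = 2565046175.
N/149 = 17215075; 17215075 ≡ 62 (mod 149); 62·137 ≡ 1, so inverse 137.
N/229 = 11201075; 11201075 ≡ 227 (mod 229); 227·114 ≡ 1, so inverse 114.
N/31 = 82743425; 82743425 ≡ 23 (mod 31); 23·27 ≡ 1, so inverse 27.
N/25 = 102601847; 102601847 ≡ 22 (mod 25); 22·8 ≡ 1, so inverse 8.
N/97 = 26443775; 26443775 ≡ 23 (mod 97); 23·38 ≡ 1, so inverse 38.
k ≡ 127·17215075·137 + 191·11201075·114 + 8·82743425·27 + 21·102601847·8 + 56·26443775·38 = 634799340271.
634799340271 mod 2565046175 = 1232935046.

1232935046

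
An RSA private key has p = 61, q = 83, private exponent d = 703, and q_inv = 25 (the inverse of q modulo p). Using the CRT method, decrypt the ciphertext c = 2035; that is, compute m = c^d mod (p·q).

1113

d_p = d mod (p−1) = 703 mod 60 = 43; d_q = d mod (q−1) = 47.
m₁ = c^(d_p) mod p: c ≡ 22 (mod 61), and 22^43 mod 61 = 15.
m₂ = c^(d_q) mod q: c ≡ 43 (mod 83), and 43^47 mod 83 = 34.
h = q_inv·(m₁ − m₂) mod p = 25·(15 − 34) mod 61 = 13.
m = m₂ + h·q = 34 + 13·83 = 1113.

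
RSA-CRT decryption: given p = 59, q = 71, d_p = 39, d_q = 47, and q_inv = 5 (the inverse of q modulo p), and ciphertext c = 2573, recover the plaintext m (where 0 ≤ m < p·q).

2977

m₁ = c^(d_p) mod p: c ≡ 36 (mod 59), and 36^39 mod 59 = 27.
m₂ = c^(d_q) mod q: c ≡ 17 (mod 71), and 17^47 mod 71 = 66.
h = q_inv·(m₁ − m₂) mod p = 5·(27 − 66) mod 59 = 41.
m = m₂ + h·q = 66 + 41·71 = 2977.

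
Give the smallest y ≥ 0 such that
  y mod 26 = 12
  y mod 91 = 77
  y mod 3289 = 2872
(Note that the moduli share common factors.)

gcd(26, 91) = 13 and 13 | (77 − 12), so the pair is consistent; merging gives y ≡ 168 (mod 182), where 182 = lcm(26, 91).
gcd(182, 3289) = 13 and 13 | (2872 − 168), so the pair is consistent; merging gives y ≡ 9450 (mod 46046), where 46046 = lcm(182, 3289).
The solution is unique modulo lcm(26, 91, 3289) = 46046.

9450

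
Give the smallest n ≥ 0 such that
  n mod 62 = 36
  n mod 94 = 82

1586

gcd(62, 94) = 2 and 2 | (82 − 36), so the pair is consistent; merging gives n ≡ 1586 (mod 2914), where 2914 = lcm(62, 94).
The solution is unique modulo lcm(62, 94) = 2914.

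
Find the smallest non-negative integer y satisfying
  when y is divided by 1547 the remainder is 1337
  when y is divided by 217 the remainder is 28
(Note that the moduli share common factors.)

Combine the congruences pairwise.
gcd(1547, 217) = 7 and 7 | (28 − 1337), so the pair is consistent; merging gives y ≡ 36918 (mod 47957), where 47957 = lcm(1547, 217).
The solution is unique modulo lcm(1547, 217) = 47957.

36918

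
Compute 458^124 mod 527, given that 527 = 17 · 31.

Mod 17: 458 ≡ 16; by Fermat, exponent reduces to 124 mod 16 = 12; 16^12 ≡ 1 (mod 17).
Mod 31: 458 ≡ 24; by Fermat, exponent reduces to 124 mod 30 = 4; 24^4 ≡ 14 (mod 31).
Combine by CRT: x ≡ 1 (mod 17), x ≡ 14 (mod 31) ⇒ x ≡ 324 (mod 527).

324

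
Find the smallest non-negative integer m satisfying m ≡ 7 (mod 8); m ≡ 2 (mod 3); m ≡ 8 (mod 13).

47

The moduli are pairwise coprime; N = 8·3·13 = 312.
N/8 = 39; 39 ≡ 7 (mod 8); 7·7 ≡ 1, so inverse 7.
N/3 = 104; 104 ≡ 2 (mod 3); 2·2 ≡ 1, so inverse 2.
N/13 = 24; 24 ≡ 11 (mod 13); 11·6 ≡ 1, so inverse 6.
m ≡ 7·39·7 + 2·104·2 + 8·24·6 = 3479.
3479 mod 312 = 47.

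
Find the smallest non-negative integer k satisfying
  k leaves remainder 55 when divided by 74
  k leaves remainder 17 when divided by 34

425

gcd(74, 34) = 2 and 2 | (17 − 55), so the pair is consistent; merging gives k ≡ 425 (mod 1258), where 1258 = lcm(74, 34).
The solution is unique modulo lcm(74, 34) = 1258.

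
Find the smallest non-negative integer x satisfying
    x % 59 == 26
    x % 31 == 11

From x ≡ 26 (mod 59) write x = 26 + 59t. Substituting into x ≡ 11 (mod 31) gives 59t ≡ 16 (mod 31), and since 28⁻¹ ≡ 10 (mod 31), t ≡ 5. Hence x ≡ 26 + 59·5 = 321 (mod 1829).

321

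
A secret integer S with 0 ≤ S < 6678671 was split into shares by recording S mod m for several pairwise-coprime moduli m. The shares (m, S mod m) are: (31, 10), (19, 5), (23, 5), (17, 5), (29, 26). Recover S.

289736

Combine the congruences pairwise.
From S ≡ 10 (mod 31) write S = 10 + 31t. Substituting into S ≡ 5 (mod 19) gives 31t ≡ 14 (mod 19), and since 12⁻¹ ≡ 8 (mod 19), t ≡ 17. Hence S ≡ 10 + 31·17 = 537 (mod 589).
From S ≡ 537 (mod 589) write S = 537 + 589t. Substituting into S ≡ 5 (mod 23) gives 589t ≡ 20 (mod 23), and since 14⁻¹ ≡ 5 (mod 23), t ≡ 8. Hence S ≡ 537 + 589·8 = 5249 (mod 13547).
From S ≡ 5249 (mod 13547) write S = 5249 + 13547t. Substituting into S ≡ 5 (mod 17) gives 13547t ≡ 9 (mod 17), and since 15⁻¹ ≡ 8 (mod 17), t ≡ 4. Hence S ≡ 5249 + 13547·4 = 59437 (mod 230299).
From S ≡ 59437 (mod 230299) write S = 59437 + 230299t. Substituting into S ≡ 26 (mod 29) gives 230299t ≡ 10 (mod 29), and since 10⁻¹ ≡ 3 (mod 29), t ≡ 1. Hence S ≡ 59437 + 230299·1 = 289736 (mod 6678671).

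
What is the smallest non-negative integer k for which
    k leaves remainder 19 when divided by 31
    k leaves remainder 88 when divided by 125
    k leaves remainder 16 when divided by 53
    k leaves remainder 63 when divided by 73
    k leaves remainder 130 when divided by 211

Combine the congruences pairwise.
From k ≡ 19 (mod 31) write k = 19 + 31t. Substituting into k ≡ 88 (mod 125) gives 31t ≡ 69 (mod 125), and since 31⁻¹ ≡ 121 (mod 125), t ≡ 99. Hence k ≡ 19 + 31·99 = 3088 (mod 3875).
From k ≡ 3088 (mod 3875) write k = 3088 + 3875t. Substituting into k ≡ 16 (mod 53) gives 3875t ≡ 2 (mod 53), and since 6⁻¹ ≡ 9 (mod 53), t ≡ 18. Hence k ≡ 3088 + 3875·18 = 72838 (mod 205375).
From k ≡ 72838 (mod 205375) write k = 72838 + 205375t. Substituting into k ≡ 63 (mod 73) gives 205375t ≡ 6 (mod 73), and since 26⁻¹ ≡ 59 (mod 73), t ≡ 62. Hence k ≡ 72838 + 205375·62 = 12806088 (mod 14992375).
From k ≡ 12806088 (mod 14992375) write k = 12806088 + 14992375t. Substituting into k ≡ 130 (mod 211) gives 14992375t ≡ 54 (mod 211), and since 192⁻¹ ≡ 111 (mod 211), t ≡ 86. Hence k ≡ 12806088 + 14992375·86 = 1302150338 (mod 3163391125).

1302150338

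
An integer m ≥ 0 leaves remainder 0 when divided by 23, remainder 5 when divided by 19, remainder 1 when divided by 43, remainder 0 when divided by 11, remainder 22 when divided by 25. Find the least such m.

From m ≡ 0 (mod 23) write m = 0 + 23t. Substituting into m ≡ 5 (mod 19) gives 23t ≡ 5 (mod 19), and since 4⁻¹ ≡ 5 (mod 19), t ≡ 6. Hence m ≡ 0 + 23·6 = 138 (mod 437).
From m ≡ 138 (mod 437) write m = 138 + 437t. Substituting into m ≡ 1 (mod 43) gives 437t ≡ 35 (mod 43), and since 7⁻¹ ≡ 37 (mod 43), t ≡ 5. Hence m ≡ 138 + 437·5 = 2323 (mod 18791).
From m ≡ 2323 (mod 18791) write m = 2323 + 18791t. Substituting into m ≡ 0 (mod 11) gives 18791t ≡ 9 (mod 11), and since 3⁻¹ ≡ 4 (mod 11), t ≡ 3. Hence m ≡ 2323 + 18791·3 = 58696 (mod 206701).
From m ≡ 58696 (mod 206701) write m = 58696 + 206701t. Substituting into m ≡ 22 (mod 25) gives 206701t ≡ 1 (mod 25), and since 1⁻¹ ≡ 1 (mod 25), t ≡ 1. Hence m ≡ 58696 + 206701·1 = 265397 (mod 5167525).

265397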